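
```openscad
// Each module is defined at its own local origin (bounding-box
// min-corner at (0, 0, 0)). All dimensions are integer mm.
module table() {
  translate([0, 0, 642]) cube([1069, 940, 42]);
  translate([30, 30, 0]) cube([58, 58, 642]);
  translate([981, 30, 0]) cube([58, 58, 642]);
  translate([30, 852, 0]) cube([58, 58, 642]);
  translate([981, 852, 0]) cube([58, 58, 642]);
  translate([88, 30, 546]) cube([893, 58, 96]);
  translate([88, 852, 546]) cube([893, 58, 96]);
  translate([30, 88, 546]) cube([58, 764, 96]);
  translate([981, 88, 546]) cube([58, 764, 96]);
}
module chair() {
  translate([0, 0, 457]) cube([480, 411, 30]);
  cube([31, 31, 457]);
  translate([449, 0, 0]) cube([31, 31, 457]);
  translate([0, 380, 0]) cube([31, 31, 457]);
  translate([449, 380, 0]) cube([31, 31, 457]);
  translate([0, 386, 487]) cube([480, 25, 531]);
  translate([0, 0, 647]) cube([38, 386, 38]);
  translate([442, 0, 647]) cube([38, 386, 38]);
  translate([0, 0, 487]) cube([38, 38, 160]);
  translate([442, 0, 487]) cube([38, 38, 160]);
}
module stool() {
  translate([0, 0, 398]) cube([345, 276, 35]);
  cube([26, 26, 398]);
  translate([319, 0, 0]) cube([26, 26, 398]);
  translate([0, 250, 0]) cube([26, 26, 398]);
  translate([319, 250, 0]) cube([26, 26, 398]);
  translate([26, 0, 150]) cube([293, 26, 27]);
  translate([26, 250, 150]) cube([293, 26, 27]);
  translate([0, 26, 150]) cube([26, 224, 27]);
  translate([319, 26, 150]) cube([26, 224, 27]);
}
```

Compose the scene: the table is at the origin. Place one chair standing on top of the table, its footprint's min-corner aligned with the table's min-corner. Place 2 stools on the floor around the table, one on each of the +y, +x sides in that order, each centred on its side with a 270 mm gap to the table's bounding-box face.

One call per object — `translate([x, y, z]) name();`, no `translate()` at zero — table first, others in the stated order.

table();
translate([0, 0, 684]) chair();
translate([362, 1210, 0]) stool();
translate([1339, 332, 0]) stool();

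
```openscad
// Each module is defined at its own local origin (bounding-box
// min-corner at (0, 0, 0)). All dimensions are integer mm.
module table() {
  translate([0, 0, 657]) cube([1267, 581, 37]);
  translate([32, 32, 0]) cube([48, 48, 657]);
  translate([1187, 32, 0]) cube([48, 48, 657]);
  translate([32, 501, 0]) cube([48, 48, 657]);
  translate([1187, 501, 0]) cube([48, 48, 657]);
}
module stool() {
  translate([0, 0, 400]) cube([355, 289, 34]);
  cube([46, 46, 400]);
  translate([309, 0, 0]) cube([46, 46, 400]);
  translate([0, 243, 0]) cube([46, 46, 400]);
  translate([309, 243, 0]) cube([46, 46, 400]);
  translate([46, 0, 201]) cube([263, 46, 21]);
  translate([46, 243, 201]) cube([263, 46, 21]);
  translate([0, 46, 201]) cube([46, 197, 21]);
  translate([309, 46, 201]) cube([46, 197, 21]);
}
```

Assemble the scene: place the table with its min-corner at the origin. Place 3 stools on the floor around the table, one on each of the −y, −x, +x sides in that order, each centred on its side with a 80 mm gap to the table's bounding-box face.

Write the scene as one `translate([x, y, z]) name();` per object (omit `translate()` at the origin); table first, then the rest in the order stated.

table();
translate([456, -369, 0]) stool();
translate([-435, 146, 0]) stool();
translate([1347, 146, 0]) stool();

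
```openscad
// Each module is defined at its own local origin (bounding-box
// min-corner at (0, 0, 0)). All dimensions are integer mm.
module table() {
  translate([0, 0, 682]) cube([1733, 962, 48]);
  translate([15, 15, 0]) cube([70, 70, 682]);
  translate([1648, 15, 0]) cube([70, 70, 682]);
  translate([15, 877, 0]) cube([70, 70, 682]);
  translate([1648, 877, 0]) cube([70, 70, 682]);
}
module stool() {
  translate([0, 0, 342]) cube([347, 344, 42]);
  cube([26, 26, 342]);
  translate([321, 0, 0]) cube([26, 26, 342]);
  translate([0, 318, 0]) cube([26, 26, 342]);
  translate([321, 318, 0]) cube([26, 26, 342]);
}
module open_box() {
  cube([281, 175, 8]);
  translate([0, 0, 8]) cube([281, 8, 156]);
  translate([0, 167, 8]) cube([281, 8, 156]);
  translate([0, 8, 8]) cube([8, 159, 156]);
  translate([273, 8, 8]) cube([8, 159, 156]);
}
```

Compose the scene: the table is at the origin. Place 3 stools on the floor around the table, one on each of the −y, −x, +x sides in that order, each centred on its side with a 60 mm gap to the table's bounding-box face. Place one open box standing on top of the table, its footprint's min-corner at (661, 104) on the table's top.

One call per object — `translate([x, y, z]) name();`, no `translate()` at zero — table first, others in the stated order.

table();
translate([693, -404, 0]) stool();
translate([-407, 309, 0]) stool();
translate([1793, 309, 0]) stool();
translate([661, 104, 730]) open_box();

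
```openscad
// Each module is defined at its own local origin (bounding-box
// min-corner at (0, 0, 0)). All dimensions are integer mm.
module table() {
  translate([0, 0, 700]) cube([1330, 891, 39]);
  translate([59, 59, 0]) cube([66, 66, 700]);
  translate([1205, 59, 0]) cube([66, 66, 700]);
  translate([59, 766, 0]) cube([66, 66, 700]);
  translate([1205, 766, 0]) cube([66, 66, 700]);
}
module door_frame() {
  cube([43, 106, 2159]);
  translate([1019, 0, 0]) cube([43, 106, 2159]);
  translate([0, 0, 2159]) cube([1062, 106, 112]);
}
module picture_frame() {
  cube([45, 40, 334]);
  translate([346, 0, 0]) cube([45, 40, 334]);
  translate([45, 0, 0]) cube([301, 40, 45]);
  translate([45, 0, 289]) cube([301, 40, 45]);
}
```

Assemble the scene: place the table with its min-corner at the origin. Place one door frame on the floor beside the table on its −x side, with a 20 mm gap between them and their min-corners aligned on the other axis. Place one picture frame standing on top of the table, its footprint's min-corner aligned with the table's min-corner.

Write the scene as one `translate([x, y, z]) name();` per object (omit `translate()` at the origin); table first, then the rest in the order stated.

table();
translate([-1082, 0, 0]) door_frame();
translate([0, 0, 739]) picture_frame();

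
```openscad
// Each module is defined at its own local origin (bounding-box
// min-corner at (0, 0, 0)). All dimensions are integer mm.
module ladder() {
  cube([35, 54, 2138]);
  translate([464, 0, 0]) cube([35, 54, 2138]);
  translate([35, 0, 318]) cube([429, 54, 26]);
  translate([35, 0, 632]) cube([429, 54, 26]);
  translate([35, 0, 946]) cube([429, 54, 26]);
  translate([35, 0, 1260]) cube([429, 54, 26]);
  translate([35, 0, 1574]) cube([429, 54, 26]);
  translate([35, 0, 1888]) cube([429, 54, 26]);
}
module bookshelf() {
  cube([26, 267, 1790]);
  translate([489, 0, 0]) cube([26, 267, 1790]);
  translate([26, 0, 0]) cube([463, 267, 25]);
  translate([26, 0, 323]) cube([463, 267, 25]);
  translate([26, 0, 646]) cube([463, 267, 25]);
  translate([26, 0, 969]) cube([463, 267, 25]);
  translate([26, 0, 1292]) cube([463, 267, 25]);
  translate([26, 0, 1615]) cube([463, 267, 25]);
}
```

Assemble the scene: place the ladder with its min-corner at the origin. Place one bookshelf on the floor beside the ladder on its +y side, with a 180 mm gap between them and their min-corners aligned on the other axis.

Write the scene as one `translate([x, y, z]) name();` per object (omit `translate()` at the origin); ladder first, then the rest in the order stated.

ladder();
translate([0, 234, 0]) bookshelf();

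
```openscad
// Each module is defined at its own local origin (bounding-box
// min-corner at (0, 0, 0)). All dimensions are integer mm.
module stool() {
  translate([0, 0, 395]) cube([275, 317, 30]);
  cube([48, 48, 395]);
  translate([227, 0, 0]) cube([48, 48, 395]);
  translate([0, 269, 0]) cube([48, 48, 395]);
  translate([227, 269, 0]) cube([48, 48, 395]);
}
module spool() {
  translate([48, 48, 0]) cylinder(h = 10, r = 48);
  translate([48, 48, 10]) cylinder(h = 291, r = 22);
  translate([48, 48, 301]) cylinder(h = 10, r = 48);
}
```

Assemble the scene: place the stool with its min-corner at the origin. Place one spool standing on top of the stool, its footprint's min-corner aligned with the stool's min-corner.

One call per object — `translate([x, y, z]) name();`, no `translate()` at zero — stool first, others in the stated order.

stool();
translate([0, 0, 425]) spool();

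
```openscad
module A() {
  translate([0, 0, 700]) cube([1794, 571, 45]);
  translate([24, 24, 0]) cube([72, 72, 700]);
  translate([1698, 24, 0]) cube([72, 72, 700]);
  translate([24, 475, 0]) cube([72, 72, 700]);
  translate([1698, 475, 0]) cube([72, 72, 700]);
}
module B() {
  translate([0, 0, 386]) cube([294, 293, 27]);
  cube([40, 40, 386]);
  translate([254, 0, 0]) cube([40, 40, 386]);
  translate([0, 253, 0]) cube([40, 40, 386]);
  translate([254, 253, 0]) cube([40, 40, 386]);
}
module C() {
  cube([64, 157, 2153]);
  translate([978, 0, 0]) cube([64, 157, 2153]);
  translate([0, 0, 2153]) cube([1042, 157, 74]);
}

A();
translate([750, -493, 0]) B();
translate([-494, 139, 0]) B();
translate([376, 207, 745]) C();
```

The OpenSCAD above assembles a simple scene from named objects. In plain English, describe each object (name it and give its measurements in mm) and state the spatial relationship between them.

A is a rectangular dining table. The top is 1794×571×45 mm with its upper surface at z = 745 mm. It stands on four 72×72 mm square legs, each inset 24 mm from the nearest pair of top edges, running from the floor to the underside of the top.

B is a four-legged stool. The seat is a 294×293×27 mm slab whose top surface is at z = 413 mm; four square legs, each 40×40 mm in cross-section, run from the floor (z = 0) to the underside of the seat, each flush with a corner of the seat.

C is a door frame. The clear opening is 914 mm wide and 2153 mm high. Two 64 mm wide jambs, 157 mm deep, stand either side of the opening from the floor to the top of the opening. A 74 mm thick head sits across the top of both jambs, spanning the full outside width of the frame.

Two stools sit around the table at the −y, −x sides. The door frame is on top of the table, centred.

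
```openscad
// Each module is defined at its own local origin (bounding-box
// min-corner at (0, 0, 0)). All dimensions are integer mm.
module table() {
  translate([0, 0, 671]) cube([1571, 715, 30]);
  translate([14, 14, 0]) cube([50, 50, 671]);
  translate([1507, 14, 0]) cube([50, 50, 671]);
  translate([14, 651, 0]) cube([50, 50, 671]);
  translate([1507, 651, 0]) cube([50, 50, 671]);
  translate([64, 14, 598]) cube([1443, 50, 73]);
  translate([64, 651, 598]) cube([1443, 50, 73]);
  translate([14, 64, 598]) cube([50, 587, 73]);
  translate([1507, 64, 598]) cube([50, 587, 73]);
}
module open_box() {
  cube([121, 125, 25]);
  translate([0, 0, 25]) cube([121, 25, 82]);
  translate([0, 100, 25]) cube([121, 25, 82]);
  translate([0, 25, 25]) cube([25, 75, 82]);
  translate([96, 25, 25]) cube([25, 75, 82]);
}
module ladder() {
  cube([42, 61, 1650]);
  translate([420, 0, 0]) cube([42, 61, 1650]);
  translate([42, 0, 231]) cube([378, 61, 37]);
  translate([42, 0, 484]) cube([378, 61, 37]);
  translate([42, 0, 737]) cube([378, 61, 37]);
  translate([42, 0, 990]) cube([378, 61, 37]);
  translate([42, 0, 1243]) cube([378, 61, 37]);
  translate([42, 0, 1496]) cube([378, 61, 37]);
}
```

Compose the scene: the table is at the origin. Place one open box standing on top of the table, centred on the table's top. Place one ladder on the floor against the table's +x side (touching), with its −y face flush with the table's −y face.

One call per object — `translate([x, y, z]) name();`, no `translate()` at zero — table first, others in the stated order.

table();
translate([725, 295, 701]) open_box();
translate([1571, 0, 0]) ladder();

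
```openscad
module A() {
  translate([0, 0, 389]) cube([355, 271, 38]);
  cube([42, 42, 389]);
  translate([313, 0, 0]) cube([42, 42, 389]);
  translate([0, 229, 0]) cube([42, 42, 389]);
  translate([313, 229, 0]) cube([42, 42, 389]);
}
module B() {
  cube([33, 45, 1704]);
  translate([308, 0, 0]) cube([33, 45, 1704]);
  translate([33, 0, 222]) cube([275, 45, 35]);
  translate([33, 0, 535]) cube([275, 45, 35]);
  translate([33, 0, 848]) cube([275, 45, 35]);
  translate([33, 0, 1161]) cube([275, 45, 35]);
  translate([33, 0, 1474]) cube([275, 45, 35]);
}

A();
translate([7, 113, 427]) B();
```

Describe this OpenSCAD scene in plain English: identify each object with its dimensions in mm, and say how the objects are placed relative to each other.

A is a four-legged stool. The seat is 355×271 mm, 38 mm thick, top at z = 427 mm. It stands on four square legs, each 42×42 mm in cross-section, from z = 0 to the seat underside, each flush with a corner of the seat.

B is a wooden ladder with two side rails of 33×45 mm section and 1704 mm height, set 341 mm apart overall. Between them run 5 rectangular rungs (45 mm deep, 35 mm thick), front faces flush with the rails' −y face. The bottom of the first rung is 222 mm above the floor and each subsequent rung is 313 mm higher than the one below.

The ladder is on top of the stool, centred.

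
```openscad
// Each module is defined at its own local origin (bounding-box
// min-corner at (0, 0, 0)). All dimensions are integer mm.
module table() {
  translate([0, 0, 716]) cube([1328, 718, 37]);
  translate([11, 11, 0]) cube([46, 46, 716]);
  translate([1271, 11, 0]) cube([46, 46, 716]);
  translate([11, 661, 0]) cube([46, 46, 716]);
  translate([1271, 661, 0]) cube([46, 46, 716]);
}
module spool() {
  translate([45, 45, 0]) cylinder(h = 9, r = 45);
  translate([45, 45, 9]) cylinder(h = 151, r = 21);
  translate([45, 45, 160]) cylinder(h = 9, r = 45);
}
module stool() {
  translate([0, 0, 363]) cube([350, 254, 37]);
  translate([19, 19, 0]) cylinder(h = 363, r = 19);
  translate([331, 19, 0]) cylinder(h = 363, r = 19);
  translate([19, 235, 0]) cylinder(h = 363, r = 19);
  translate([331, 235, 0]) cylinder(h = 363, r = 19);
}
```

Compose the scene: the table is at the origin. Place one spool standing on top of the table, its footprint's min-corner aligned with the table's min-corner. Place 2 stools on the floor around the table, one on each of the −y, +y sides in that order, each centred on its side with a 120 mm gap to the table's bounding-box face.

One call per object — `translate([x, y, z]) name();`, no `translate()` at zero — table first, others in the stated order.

table();
translate([0, 0, 753]) spool();
translate([489, -374, 0]) stool();
translate([489, 838, 0]) stool();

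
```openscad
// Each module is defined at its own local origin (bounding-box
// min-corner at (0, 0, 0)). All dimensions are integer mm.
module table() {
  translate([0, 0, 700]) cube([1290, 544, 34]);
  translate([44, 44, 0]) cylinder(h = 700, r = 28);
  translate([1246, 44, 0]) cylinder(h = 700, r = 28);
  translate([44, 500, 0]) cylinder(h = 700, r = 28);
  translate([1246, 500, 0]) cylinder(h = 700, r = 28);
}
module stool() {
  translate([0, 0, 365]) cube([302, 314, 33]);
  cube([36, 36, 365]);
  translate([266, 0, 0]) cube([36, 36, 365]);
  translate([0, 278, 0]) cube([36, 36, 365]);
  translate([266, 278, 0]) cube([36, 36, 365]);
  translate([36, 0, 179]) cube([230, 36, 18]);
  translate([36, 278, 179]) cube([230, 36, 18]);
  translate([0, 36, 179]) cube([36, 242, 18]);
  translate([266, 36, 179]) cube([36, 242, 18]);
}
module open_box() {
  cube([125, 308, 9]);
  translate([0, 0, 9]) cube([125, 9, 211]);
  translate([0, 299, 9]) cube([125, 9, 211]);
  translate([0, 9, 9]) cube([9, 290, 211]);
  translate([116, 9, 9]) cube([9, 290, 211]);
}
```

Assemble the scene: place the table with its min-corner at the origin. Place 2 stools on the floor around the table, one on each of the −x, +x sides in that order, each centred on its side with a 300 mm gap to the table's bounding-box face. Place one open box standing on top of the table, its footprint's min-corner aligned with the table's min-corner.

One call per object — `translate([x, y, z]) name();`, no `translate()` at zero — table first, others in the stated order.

table();
translate([-602, 115, 0]) stool();
translate([1590, 115, 0]) stool();
translate([0, 0, 734]) open_box();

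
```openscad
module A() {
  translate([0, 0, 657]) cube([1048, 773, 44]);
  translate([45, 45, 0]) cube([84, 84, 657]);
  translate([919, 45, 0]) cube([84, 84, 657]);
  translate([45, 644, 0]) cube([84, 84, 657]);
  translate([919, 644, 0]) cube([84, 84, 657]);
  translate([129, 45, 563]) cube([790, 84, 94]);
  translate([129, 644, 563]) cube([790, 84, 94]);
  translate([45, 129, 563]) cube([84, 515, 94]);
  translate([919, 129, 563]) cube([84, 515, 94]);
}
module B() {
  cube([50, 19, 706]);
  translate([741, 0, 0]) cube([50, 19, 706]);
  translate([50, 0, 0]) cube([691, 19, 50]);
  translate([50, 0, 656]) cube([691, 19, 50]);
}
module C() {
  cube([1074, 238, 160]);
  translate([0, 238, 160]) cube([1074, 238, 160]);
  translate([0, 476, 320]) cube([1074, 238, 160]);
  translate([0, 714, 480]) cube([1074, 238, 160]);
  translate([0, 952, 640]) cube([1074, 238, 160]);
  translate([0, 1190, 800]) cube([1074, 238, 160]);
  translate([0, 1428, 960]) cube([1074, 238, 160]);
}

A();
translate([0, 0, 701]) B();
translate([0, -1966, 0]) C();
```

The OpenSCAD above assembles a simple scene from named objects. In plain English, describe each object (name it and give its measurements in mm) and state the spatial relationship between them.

A is a table: top 1048 mm (x) × 773 mm (y), 44 mm thick, upper face at z = 701 mm, on four 84×84 mm square legs, each inset 45 mm from the nearest pair of top edges, running from z = 0 to the bottom of the top. Four apron rails, 84 mm thick and 94 mm tall, run between adjacent legs with their top edges flush with the underside of the top and their outer faces flush with the legs' outer faces.

B is a rectangular picture frame lying in the x–z plane (depth along y). The opening is 691 mm wide (x) by 606 mm tall (z), surrounded by a border 50 mm wide on all four sides. The frame is 19 mm deep and is made of two full-height vertical stiles with two horizontal rails fitted between them.

C is a run of 7 identical solid stair steps. Each tread is 1074×238 mm and each step block is 160 mm high. Step 1 rests on the floor; step k is offset from step 1 by (k−1)×238 mm in y and (k−1)×160 mm in z.

The picture frame is on top of the table. The staircase is on the floor beside the table on its −y side.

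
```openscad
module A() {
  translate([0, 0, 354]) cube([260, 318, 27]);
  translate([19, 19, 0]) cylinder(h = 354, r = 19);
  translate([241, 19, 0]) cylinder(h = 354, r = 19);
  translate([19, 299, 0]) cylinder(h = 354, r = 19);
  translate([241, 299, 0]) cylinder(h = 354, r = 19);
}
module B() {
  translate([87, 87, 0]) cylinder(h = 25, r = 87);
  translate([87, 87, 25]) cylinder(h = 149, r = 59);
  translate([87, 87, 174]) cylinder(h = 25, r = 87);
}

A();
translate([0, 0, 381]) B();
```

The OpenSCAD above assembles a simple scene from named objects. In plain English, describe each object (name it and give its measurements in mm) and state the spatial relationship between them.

A is a four-legged stool. The seat is 260×318 mm, 27 mm thick, top at z = 381 mm. It stands on four round legs, each 38 mm in diameter, from z = 0 to the seat underside, each leg's axis is inset half a diameter from the nearest pair of seat edges (so the leg's bounding box is flush with the corner).

B is a spool: two coaxial disc flanges of radius 87 mm and thickness 25 mm, joined by a core cylinder of radius 59 mm and height 149 mm. The lower flange rests on z = 0 and the three cylinders share a vertical axis.

The spool is on top of the stool.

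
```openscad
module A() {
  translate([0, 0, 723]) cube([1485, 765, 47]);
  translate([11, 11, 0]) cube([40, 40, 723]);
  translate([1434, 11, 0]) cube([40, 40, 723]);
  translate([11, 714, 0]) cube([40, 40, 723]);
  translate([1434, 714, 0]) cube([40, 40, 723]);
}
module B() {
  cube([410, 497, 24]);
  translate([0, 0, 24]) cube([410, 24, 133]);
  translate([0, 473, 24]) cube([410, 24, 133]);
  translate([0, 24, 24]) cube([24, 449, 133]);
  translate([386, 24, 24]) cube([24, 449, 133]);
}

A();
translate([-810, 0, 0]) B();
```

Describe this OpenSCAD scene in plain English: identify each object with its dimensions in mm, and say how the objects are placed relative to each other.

A is a rectangular dining table. The top is 1485×765×47 mm with its upper surface at z = 770 mm. It stands on four 40×40 mm square legs, each inset 11 mm from the nearest pair of top edges, running from the floor to the underside of the top.

B is an open-topped rectangular box: outside dimensions 410×497×157 mm, with a uniform wall and base thickness of 24 mm. The base is a full 410×497 slab on the floor; four walls sit on top of the base. The front and back walls (the −y and +y sides) span the full width; the two side walls fit between them.

The open box is on the floor beside the table on its −x side.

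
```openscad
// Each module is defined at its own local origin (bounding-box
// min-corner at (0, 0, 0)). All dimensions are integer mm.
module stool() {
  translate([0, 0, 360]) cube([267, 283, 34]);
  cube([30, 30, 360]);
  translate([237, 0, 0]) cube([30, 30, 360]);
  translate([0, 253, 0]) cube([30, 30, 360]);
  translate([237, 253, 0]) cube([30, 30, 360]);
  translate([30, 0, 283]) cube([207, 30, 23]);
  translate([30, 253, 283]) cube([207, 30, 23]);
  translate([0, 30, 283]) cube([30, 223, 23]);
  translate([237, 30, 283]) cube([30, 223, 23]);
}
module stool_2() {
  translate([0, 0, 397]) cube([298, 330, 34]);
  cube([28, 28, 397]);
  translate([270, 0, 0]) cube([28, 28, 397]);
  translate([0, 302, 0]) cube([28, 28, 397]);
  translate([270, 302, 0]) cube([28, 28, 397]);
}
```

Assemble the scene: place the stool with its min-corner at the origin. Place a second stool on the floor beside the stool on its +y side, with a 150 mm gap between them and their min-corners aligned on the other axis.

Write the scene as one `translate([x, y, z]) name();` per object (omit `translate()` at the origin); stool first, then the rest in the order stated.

stool();
translate([0, 433, 0]) stool_2();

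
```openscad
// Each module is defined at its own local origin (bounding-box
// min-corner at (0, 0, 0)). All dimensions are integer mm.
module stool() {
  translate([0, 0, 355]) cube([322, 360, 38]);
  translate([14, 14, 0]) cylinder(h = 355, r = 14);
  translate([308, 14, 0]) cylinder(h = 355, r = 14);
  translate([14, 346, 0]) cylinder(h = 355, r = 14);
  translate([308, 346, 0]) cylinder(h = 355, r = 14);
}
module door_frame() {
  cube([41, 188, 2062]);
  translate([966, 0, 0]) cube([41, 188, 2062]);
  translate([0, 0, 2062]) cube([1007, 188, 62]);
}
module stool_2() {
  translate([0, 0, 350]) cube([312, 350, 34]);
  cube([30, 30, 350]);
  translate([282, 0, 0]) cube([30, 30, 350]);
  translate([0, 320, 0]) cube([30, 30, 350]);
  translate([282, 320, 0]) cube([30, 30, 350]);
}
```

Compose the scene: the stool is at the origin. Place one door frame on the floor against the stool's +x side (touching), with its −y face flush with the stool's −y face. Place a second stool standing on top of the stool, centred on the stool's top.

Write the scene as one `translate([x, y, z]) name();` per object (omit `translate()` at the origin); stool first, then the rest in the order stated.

stool();
translate([322, 0, 0]) door_frame();
translate([5, 5, 393]) stool_2();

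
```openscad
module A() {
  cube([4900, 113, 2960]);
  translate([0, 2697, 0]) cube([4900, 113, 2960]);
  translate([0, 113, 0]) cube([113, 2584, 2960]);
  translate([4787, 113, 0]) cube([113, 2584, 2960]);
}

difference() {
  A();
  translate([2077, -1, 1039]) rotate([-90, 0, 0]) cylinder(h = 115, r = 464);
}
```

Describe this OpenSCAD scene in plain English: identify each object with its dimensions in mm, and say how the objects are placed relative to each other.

A is the wall frame of a small rectangular building: four walls, each 2960 mm tall and 113 mm thick, enclosing a footprint 4900 mm (x) by 2810 mm (y) outside-to-outside, with no floor or roof. The front and back walls (the −y and +y sides) span the full width; the two side walls fit between them.

The house frame has a circular hole of radius 464 mm through its front wall, centred at (x = 2077, z = 1039).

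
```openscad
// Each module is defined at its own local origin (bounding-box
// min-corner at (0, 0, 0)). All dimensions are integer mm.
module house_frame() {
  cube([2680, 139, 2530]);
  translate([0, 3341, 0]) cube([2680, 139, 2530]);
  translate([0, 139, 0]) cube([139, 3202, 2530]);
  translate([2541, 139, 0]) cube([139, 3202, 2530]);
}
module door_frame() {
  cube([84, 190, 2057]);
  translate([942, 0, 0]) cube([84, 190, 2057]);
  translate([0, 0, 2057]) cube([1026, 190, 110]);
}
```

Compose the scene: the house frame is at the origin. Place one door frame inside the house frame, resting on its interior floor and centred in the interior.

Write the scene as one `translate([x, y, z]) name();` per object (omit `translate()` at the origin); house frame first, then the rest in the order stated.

house_frame();
translate([827, 1645, 0]) door_frame();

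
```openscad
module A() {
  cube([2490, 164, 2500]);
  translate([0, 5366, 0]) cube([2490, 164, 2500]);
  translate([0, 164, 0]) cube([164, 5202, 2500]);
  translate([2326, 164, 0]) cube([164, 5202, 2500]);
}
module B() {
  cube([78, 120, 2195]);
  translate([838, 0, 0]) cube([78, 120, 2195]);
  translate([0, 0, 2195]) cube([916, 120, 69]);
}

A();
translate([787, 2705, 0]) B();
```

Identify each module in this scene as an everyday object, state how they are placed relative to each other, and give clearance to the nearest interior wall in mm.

A is a house frame. B is a door frame. The door frame sits inside the house frame, centred. The clearance to the nearest interior wall is 623 mm.

Clearances: x = 623, y = 2541; minimum 623 mm.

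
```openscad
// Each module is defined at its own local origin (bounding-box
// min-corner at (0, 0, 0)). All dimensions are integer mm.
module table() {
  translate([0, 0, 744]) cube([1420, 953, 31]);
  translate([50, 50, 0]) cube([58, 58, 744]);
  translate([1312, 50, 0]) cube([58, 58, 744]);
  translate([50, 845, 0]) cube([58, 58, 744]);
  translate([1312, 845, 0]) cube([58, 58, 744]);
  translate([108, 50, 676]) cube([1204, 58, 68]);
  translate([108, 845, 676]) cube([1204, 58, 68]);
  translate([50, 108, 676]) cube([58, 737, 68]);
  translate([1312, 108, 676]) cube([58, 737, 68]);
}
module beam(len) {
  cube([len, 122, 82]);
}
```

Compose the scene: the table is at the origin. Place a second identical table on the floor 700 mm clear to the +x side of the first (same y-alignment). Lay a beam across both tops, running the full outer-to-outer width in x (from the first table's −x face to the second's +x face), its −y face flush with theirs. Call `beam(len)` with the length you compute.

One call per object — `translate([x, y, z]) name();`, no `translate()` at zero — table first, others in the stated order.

table();
translate([2120, 0, 0]) table();
translate([0, 0, 775]) beam(3540);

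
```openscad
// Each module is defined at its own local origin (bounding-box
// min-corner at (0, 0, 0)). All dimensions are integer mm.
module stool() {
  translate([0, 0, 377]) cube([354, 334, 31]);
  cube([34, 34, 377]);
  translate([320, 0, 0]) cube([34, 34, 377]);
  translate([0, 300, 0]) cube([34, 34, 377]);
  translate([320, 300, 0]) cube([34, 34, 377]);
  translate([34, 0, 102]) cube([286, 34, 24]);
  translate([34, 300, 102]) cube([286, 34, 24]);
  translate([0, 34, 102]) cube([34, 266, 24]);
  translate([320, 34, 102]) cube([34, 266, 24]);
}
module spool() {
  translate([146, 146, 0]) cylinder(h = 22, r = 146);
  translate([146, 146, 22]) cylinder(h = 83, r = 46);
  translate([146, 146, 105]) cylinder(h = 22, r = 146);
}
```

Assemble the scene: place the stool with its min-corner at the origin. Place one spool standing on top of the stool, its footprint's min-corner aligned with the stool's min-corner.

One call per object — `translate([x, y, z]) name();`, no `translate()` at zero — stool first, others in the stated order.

stool();
translate([0, 0, 408]) spool();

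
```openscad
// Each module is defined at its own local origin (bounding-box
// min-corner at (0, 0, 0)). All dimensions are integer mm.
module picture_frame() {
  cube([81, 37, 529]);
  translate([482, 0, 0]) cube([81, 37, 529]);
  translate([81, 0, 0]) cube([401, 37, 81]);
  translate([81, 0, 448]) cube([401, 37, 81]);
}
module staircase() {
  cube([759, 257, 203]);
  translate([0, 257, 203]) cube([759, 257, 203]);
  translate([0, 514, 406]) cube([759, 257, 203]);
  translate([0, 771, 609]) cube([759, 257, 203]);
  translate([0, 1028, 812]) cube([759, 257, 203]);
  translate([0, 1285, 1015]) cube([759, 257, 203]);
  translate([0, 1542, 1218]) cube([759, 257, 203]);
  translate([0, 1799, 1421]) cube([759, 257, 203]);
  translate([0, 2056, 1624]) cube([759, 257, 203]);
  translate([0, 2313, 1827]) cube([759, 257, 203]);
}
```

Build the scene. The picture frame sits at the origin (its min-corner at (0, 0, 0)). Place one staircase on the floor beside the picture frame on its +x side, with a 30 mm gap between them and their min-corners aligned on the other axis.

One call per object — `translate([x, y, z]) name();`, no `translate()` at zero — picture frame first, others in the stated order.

picture_frame();
translate([593, 0, 0]) staircase();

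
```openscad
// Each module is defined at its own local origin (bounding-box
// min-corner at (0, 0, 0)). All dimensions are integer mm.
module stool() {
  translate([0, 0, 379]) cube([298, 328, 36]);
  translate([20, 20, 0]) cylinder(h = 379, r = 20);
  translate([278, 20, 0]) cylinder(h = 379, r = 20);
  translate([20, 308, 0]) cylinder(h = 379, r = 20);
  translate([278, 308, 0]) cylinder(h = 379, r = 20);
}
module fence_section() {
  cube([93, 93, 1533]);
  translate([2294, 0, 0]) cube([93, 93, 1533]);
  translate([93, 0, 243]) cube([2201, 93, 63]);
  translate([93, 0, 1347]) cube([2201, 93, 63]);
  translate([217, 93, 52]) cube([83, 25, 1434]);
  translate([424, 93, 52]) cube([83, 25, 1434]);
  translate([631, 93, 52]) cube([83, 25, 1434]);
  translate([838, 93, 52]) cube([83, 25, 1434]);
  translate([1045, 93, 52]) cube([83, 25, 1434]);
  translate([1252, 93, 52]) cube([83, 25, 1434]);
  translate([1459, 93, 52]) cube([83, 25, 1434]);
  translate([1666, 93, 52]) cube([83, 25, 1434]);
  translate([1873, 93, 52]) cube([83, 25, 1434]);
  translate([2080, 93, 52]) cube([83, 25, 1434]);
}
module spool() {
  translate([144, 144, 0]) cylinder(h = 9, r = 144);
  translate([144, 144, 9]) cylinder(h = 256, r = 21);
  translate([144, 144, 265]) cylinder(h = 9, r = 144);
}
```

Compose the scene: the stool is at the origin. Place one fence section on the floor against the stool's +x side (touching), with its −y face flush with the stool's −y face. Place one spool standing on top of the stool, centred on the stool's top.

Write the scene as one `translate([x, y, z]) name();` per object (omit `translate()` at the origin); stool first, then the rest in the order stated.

stool();
translate([298, 0, 0]) fence_section();
translate([5, 20, 415]) spool();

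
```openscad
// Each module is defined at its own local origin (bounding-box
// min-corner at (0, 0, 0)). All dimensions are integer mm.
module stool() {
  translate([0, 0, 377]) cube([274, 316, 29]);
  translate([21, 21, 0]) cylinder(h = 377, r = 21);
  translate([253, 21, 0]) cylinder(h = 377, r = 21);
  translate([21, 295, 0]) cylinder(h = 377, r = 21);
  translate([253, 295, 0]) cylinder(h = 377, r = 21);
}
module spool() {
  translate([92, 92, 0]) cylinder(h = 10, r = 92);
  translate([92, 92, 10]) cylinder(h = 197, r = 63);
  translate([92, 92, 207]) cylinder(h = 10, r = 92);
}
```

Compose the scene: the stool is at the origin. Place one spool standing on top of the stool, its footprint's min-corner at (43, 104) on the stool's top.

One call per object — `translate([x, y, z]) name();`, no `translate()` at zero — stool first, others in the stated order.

stool();
translate([43, 104, 406]) spool();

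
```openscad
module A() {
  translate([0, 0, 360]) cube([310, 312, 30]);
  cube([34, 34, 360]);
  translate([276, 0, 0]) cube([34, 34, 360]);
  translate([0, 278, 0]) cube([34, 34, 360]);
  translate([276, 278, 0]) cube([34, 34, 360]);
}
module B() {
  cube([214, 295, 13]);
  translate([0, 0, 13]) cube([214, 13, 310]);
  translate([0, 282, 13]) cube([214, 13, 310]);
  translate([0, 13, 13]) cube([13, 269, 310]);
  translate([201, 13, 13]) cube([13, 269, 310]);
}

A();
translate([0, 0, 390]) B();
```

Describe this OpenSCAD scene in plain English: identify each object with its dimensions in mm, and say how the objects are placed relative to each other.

A is a four-legged stool. The seat is a 310×312×30 mm slab whose top surface is at z = 390 mm; four square legs, each 34×34 mm in cross-section, run from the floor (z = 0) to the underside of the seat, each flush with a corner of the seat.

B is an open-topped rectangular box: outside dimensions 214×295×323 mm, with a uniform wall and base thickness of 13 mm. The base is a full 214×295 slab on the floor; four walls sit on top of the base. The front and back walls (the −y and +y sides) span the full width; the two side walls fit between them.

The open box is on top of the stool.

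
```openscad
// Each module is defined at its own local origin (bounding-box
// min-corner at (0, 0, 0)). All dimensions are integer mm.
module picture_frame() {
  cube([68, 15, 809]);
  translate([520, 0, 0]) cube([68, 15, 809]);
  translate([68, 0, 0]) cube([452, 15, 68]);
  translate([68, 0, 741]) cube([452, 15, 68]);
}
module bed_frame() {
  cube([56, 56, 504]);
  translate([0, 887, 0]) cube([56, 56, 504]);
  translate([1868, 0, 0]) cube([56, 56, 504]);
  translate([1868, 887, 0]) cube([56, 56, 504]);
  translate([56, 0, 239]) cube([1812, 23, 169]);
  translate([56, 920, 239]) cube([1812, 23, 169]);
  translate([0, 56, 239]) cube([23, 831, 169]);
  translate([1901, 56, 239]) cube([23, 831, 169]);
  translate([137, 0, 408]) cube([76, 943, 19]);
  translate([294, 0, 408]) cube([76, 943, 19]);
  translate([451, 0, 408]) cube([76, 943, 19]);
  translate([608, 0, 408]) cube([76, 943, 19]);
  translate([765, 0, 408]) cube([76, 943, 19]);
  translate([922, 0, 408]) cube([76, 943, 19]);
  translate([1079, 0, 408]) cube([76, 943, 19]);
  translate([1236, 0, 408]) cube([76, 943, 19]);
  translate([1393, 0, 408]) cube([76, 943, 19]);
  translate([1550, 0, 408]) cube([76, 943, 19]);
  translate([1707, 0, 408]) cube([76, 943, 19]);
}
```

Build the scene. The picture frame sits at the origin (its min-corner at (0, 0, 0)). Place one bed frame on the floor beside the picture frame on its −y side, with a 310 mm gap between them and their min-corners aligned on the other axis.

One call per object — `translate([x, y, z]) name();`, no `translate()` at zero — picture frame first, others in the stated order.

picture_frame();
translate([0, -1253, 0]) bed_frame();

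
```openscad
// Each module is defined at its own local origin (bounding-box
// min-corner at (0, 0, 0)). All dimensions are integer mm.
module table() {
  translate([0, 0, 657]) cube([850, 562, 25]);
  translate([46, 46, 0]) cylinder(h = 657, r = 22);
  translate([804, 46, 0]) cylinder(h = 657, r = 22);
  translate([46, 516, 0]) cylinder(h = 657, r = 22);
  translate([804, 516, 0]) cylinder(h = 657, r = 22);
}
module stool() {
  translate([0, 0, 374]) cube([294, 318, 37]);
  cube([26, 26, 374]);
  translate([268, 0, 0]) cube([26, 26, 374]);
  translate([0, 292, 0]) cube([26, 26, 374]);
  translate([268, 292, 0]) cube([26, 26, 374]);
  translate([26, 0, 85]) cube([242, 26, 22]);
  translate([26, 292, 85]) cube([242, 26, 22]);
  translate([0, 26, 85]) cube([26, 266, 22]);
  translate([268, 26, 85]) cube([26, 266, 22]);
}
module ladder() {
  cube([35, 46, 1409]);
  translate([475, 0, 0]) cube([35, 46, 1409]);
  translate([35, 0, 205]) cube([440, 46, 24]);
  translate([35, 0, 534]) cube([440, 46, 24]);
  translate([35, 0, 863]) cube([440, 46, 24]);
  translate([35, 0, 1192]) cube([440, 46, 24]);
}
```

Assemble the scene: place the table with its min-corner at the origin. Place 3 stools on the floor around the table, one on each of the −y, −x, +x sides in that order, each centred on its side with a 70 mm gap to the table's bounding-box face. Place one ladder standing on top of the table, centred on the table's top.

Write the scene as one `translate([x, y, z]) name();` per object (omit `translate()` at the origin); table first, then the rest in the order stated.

table();
translate([278, -388, 0]) stool();
translate([-364, 122, 0]) stool();
translate([920, 122, 0]) stool();
translate([170, 258, 682]) ladder();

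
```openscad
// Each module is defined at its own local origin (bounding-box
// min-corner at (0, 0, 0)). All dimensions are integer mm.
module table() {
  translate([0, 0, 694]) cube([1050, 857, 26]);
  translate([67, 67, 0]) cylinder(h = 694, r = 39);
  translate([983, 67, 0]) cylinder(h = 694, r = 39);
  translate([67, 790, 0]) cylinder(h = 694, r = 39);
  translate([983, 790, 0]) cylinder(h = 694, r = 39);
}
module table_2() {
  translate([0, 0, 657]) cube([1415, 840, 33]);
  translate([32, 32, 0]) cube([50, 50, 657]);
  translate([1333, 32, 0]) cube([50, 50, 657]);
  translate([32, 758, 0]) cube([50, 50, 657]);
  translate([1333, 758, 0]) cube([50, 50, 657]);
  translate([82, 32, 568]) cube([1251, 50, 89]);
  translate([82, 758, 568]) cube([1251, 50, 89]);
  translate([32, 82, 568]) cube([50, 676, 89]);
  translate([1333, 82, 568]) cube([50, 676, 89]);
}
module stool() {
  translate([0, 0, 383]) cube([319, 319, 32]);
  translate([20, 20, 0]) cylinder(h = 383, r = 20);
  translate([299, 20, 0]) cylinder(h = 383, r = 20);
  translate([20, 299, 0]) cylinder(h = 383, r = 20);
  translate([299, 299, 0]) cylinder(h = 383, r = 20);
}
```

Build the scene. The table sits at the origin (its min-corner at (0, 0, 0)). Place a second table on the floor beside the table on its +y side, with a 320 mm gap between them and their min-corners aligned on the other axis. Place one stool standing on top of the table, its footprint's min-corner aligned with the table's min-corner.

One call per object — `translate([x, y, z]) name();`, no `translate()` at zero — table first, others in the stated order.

table();
translate([0, 1177, 0]) table_2();
translate([0, 0, 720]) stool();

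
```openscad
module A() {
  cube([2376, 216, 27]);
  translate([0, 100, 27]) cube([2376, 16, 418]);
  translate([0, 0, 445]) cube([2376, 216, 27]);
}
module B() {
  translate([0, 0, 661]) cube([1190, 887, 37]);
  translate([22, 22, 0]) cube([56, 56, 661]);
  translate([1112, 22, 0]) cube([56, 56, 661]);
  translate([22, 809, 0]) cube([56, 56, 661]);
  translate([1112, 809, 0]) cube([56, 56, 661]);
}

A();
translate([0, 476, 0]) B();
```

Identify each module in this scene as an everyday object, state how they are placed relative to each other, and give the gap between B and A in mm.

The table's nearest face is 260 mm from the I-beam's +y face.

A is an I-beam. B is a table. The table is on the floor beside the I-beam on its +y side. The gap between the table and the I-beam is 260 mm.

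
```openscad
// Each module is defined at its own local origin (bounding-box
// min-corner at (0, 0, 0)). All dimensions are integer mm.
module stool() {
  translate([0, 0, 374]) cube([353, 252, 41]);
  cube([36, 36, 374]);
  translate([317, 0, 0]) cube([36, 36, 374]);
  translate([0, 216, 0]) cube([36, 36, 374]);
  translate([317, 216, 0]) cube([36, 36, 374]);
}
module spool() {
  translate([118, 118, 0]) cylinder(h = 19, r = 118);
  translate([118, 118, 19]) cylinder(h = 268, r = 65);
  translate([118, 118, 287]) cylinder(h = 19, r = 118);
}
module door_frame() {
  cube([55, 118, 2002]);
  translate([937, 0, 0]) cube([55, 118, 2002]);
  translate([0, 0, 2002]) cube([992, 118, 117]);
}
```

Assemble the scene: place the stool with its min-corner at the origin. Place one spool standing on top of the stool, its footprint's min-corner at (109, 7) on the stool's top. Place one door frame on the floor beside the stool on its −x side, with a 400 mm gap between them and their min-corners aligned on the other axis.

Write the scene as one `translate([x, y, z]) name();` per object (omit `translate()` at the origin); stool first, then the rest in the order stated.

stool();
translate([109, 7, 415]) spool();
translate([-1392, 0, 0]) door_frame();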